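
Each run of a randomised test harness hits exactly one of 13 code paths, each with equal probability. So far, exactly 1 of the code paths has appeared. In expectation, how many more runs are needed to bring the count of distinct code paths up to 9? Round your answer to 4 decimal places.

13.2584

With k distinct code paths already seen, the next new one takes an expected 13/(13-k) runs.
Sum over k = 1,...,8: E = 13/12 + 13/11 + 13/10 + ... + 13/6 + 13/5 = 13.25841.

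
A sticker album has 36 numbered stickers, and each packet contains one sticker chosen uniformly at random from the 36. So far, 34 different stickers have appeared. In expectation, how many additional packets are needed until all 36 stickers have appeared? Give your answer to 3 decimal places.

54.000

From k distinct to k+1 distinct takes on average 36/(36-k) packets.
Sum over k = 34,...,35: E = 36/2 + 36/1 = 54.0000.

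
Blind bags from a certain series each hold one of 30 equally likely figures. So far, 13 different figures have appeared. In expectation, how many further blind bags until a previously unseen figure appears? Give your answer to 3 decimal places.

Each blind bag yields a new figure with probability (30-13)/30 = 17/30, so the wait is geometric with mean 30/17.
E = 30/17 = 1.7647.

1.765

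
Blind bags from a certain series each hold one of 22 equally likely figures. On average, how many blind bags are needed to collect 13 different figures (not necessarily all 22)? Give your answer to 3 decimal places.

Going from k to k+1 distinct takes a geometric number of blind bags with mean 22/(22-k).
Sum over k = 0,...,12: E = 22/22 + 22/21 + 22/20 + ... + 22/11 + 22/10 = 18.9606.

18.961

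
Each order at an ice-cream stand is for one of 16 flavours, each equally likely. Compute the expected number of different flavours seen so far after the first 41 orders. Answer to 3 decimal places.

For each flavour, P(seen in 41 orders) = 1 - (15/16)^41 = 0.9291.
By linearity of expectation, E[distinct seen] = 16·(1 - (15/16)^41) = 14.8651.

14.865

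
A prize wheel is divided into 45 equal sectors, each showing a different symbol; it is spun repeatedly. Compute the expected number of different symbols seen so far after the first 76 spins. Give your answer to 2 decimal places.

For each symbol, P(seen in 76 spins) = 1 - (44/45)^76 = 0.819.
By linearity of expectation, E[distinct seen] = 45·(1 - (44/45)^76) = 36.844.

36.84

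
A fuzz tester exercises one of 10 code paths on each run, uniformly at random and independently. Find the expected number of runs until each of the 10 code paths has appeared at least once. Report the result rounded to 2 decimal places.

The wait to go from k to k+1 distinct code paths is geometric with mean 10/(10-k).
E[T] = 10/10 + 10/9 + 10/8 + ... + 10/2 + 10/1 = 10·H_{10}.
H_{10} = 2.929, so E[T] = 29.290.

29.29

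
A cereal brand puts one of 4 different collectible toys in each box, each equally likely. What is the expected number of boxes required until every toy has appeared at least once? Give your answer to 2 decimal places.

Split into phases: going from k distinct to k+1 distinct takes on average 4/(4-k) boxes.
E[T] = 4/4 + 4/3 + 4/2 + 4/1 = 4·H_{4}.
H_{4} = 2.083, so E[T] = 8.333.

8.33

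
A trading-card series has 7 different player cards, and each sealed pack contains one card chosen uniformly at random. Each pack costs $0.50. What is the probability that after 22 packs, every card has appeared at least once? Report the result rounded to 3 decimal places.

Let A_i be the event that card i is missing after 22 packs. By inclusion–exclusion on the A_i,
P(all seen) = Σ_{j=0}^{7} (-1)^j C(7,j)((7-j)/7)^22
= 1.0000 - 0.2357 + 0.0128 - 0.0002 + 0.0000 - 0.0000 + 0.0000 - 0.0000
= 0.7770.

0.777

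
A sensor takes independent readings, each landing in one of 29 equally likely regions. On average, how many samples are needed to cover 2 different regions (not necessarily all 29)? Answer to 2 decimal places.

Going from k to k+1 distinct takes a geometric number of samples with mean 29/(29-k).
Sum over k = 0,...,1: E = 29/29 + 29/28 = 2.036.

2.04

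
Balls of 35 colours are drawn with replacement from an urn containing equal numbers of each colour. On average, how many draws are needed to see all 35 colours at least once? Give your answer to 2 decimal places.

The wait to go from k to k+1 distinct colours is geometric with mean 35/(35-k).
E[T] = 35/35 + 35/34 + 35/33 + ... + 35/2 + 35/1 = 35·H_{35}.
H_{35} = 4.147, so E[T] = 145.137.

145.14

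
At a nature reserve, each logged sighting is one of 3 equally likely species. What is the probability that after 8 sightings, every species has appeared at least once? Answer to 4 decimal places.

Let A_i be the event that species i is missing after 8 sightings. By inclusion–exclusion on the A_i,
P(all seen) = Σ_{j=0}^{3} (-1)^j C(3,j)((3-j)/3)^8
= 1.00000 - 0.11706 + 0.00046 - 0.00000
= 0.88340.

0.8834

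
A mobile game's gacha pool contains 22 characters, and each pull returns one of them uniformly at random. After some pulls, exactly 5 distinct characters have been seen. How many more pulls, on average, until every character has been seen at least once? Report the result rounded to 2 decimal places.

75.67

From k distinct to k+1 distinct takes on average 22/(22-k) pulls.
Sum over k = 5,...,21: E = 22/17 + 22/16 + 22/15 + ... + 22/2 + 22/1 = 75.670.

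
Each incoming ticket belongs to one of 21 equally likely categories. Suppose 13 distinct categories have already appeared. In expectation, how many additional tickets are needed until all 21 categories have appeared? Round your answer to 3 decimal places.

57.075

With k distinct categories already seen, the next new one takes an expected 21/(21-k) tickets.
Sum over k = 13,...,20: E = 21/8 + 21/7 + 21/6 + ... + 21/2 + 21/1 = 57.0750.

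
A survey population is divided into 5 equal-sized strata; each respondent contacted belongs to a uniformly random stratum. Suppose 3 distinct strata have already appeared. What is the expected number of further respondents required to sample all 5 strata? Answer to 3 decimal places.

7.500

With k distinct strata already seen, the next new one takes an expected 5/(5-k) respondents.
Sum over k = 3,...,4: E = 5/2 + 5/1 = 7.5000.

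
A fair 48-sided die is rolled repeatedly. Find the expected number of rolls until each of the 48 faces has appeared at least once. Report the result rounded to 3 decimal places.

214.022

The wait to go from k to k+1 distinct faces is geometric with mean 48/(48-k).
E[T] = 48/48 + 48/47 + 48/46 + ... + 48/2 + 48/1 = 48·H_{48}.
H_{48} = 4.4588, so E[T] = 214.0223.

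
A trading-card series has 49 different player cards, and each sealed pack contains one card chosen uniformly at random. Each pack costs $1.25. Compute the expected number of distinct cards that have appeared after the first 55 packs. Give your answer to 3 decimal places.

For each card, P(seen in 55 packs) = 1 - (48/49)^55 = 0.6783.
By linearity of expectation, E[distinct seen] = 49·(1 - (48/49)^55) = 33.2355.

33.236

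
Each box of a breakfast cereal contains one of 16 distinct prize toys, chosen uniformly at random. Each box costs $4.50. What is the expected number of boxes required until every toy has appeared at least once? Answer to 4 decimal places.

The wait to go from k to k+1 distinct toys is geometric with mean 16/(16-k).
E[T] = 16/16 + 16/15 + 16/14 + ... + 16/2 + 16/1 = 16·H_{16}.
H_{16} = 3.38073, so E[T] = 54.09166.

54.0917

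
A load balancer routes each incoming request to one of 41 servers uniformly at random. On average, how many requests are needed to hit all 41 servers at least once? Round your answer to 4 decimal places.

176.4203

Split into phases: going from k distinct to k+1 distinct takes on average 41/(41-k) requests.
E[T] = 41/41 + 41/40 + 41/39 + ... + 41/2 + 41/1 = 41·H_{41}.
H_{41} = 4.30293, so E[T] = 176.42026.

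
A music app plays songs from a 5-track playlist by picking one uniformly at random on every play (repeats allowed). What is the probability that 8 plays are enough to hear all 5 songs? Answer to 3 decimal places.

0.323

Let A_i be the event that song i is missing after 8 plays. By inclusion–exclusion on the A_i,
P(all seen) = Σ_{j=0}^{5} (-1)^j C(5,j)((5-j)/5)^8
= 1.0000 - 0.8389 + 0.1680 - 0.0066 + 0.0000 - 0.0000
= 0.3226.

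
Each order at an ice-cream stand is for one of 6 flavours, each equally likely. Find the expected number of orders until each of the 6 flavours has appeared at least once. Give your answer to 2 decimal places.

After k distinct flavours have appeared, the next order gives a new one with probability (6-k)/6, so the expected wait for the (k+1)-th is 6/(6-k).
E[T] = 6/6 + 6/5 + 6/4 + 6/3 + 6/2 + 6/1 = 6·H_{6}.
H_{6} = 2.450, so E[T] = 14.700.

14.70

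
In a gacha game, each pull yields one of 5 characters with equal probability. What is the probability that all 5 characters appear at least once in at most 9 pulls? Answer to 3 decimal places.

Let A_i be the event that character i is missing after 9 pulls. By inclusion–exclusion on the A_i,
P(all seen) = Σ_{j=0}^{5} (-1)^j C(5,j)((5-j)/5)^9
= 1.0000 - 0.6711 + 0.1008 - 0.0026 + 0.0000 - 0.0000
= 0.4271.

0.427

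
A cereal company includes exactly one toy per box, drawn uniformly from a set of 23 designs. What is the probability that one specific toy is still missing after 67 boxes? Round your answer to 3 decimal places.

0.051

Each box misses the fixed toy with probability (23-1)/23 = 22/23, independently.
P(still missing after 67) = (22/23)^67 = 0.0509.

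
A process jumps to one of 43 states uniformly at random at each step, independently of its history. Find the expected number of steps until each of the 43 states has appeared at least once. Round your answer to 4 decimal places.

187.0499

The wait to go from k to k+1 distinct states is geometric with mean 43/(43-k).
E[T] = 43/43 + 43/42 + 43/41 + ... + 43/2 + 43/1 = 43·H_{43}.
H_{43} = 4.35000, so E[T] = 187.04994.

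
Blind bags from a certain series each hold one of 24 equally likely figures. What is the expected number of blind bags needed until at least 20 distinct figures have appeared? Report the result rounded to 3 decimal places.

With k distinct figures already seen, the next new one arrives after an expected 24/(24-k) blind bags.
Sum over k = 0,...,19: E = 24/24 + 24/23 + 24/22 + ... + 24/6 + 24/5 = 40.6230.

40.623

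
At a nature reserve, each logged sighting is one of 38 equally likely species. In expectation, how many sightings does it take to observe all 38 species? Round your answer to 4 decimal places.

160.6603

After k distinct species have appeared, the next sighting gives a new one with probability (38-k)/38, so the expected wait for the (k+1)-th is 38/(38-k).
E[T] = 38/38 + 38/37 + 38/36 + ... + 38/2 + 38/1 = 38·H_{38}.
H_{38} = 4.22790, so E[T] = 160.66028.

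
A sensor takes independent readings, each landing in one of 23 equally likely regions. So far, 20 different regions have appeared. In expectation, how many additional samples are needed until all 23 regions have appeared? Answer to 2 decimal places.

42.17

From k distinct to k+1 distinct takes on average 23/(23-k) samples.
Sum over k = 20,...,22: E = 23/3 + 23/2 + 23/1 = 42.167.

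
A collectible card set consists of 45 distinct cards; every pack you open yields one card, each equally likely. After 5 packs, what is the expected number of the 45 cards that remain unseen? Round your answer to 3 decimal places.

For each card, P(unseen after 5) = (44/45)^5 = 0.8937.
By linearity of expectation, E[unseen] = 45·(44/45)^5 = 40.2173.

40.217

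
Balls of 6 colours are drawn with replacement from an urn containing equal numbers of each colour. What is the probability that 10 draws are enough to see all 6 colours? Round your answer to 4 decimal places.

0.2718

Let A_i be the event that colour i is missing after 10 draws. By inclusion–exclusion on the A_i,
P(all seen) = Σ_{j=0}^{6} (-1)^j C(6,j)((6-j)/6)^10
= 1.00000 - 0.96903 + 0.26012 - 0.01953 + 0.00025 - 0.00000 + 0.00000
= 0.27181.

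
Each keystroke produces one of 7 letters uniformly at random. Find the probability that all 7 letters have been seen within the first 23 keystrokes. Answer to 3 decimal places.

Let A_i be the event that letter i is missing after 23 keystrokes. By inclusion–exclusion on the A_i,
P(all seen) = Σ_{j=0}^{7} (-1)^j C(7,j)((7-j)/7)^23
= 1.0000 - 0.2020 + 0.0091 - 0.0001 + 0.0000 - 0.0000 + 0.0000 - 0.0000
= 0.8071.

0.807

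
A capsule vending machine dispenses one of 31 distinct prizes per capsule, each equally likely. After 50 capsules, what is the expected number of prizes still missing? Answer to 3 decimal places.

For each prize, P(unseen after 50) = (30/31)^50 = 0.1941.
By linearity of expectation, E[unseen] = 31·(30/31)^50 = 6.0164.

6.016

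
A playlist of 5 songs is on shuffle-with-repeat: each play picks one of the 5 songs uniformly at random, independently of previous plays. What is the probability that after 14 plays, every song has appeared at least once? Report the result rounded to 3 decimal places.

0.788

By inclusion–exclusion over which songs are missing,
P(all seen) = Σ_{j=0}^{5} (-1)^j C(5,j)((5-j)/5)^14
= 1.0000 - 0.2199 + 0.0078 - 0.0000 + 0.0000 - 0.0000
= 0.7879.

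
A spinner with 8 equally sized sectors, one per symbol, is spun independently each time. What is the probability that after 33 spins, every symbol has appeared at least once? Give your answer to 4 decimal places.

By inclusion–exclusion over which symbols are missing,
P(all seen) = Σ_{j=0}^{8} (-1)^j C(8,j)((8-j)/8)^33
= 1.00000 - 0.09758 + 0.00211 - 0.00001 + 0.00000 - 0.00000 + 0.00000 - 0.00000 + 0.00000
= 0.90452.

0.9045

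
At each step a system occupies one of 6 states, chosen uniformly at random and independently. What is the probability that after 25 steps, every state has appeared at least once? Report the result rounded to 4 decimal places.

0.9377

By inclusion–exclusion over which states are missing,
P(all seen) = Σ_{j=0}^{6} (-1)^j C(6,j)((6-j)/6)^25
= 1.00000 - 0.06290 + 0.00059 - 0.00000 + 0.00000 - 0.00000 + 0.00000
= 0.93770.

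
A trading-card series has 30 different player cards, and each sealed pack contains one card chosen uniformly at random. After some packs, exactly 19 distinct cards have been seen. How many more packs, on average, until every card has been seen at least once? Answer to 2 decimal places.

90.60

The wait to go from k to k+1 distinct cards is geometric with mean 30/(30-k).
Sum over k = 19,...,29: E = 30/11 + 30/10 + 30/9 + ... + 30/2 + 30/1 = 90.596.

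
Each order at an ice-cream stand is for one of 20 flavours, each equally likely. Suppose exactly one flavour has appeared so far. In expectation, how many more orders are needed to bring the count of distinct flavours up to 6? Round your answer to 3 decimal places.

5.924

The wait to go from k to k+1 distinct flavours is geometric with mean 20/(20-k).
Sum over k = 1,...,5: E = 20/19 + 20/18 + 20/17 + 20/16 + 20/15 = 5.9235.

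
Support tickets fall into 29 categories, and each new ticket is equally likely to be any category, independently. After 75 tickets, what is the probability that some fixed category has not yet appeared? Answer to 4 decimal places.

0.0719

On each ticket the fixed category fails to appear with probability 28/29.
P(still missing after 75) = (28/29)^75 = 0.07195.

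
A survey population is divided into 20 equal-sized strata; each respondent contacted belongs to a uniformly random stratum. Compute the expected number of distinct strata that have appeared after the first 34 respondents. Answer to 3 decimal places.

16.504

For each stratum, P(seen in 34 respondents) = 1 - (19/20)^34 = 0.8252.
By linearity of expectation, E[distinct seen] = 20·(1 - (19/20)^34) = 16.5035.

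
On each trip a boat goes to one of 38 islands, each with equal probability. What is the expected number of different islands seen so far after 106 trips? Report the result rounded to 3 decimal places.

35.750

For each island, P(seen in 106 trips) = 1 - (37/38)^106 = 0.9408.
By linearity of expectation, E[distinct seen] = 38·(1 - (37/38)^106) = 35.7504.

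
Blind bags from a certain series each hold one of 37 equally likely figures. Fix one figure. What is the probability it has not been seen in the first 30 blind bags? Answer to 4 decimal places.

Each blind bag misses the fixed figure with probability (37-1)/37 = 36/37, independently.
P(still missing after 30) = (36/37)^30 = 0.43957.

0.4396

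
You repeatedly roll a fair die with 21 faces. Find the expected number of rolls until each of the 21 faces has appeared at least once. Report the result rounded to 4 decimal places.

76.5525

The wait to go from k to k+1 distinct faces is geometric with mean 21/(21-k).
E[T] = 21/21 + 21/20 + 21/19 + ... + 21/2 + 21/1 = 21·H_{21}.
H_{21} = 3.64536, so E[T] = 76.55253.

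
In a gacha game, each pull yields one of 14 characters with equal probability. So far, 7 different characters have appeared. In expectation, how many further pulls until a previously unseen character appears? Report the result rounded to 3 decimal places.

The number of pulls until the next new character is geometric with success probability 7/14, so its mean is 14/7.
E = 14/7 = 2.0000.

2.000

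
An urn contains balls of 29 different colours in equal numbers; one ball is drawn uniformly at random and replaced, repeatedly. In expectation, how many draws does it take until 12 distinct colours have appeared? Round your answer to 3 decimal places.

Going from k to k+1 distinct takes a geometric number of draws with mean 29/(29-k).
Sum over k = 0,...,11: E = 29/29 + 29/28 + 29/27 + ... + 29/19 + 29/18 = 15.1409.

15.141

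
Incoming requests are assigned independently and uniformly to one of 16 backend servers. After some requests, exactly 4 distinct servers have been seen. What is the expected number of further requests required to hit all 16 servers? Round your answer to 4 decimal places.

49.6514

From k distinct to k+1 distinct takes on average 16/(16-k) requests.
Sum over k = 4,...,15: E = 16/12 + 16/11 + 16/10 + ... + 16/2 + 16/1 = 49.65137.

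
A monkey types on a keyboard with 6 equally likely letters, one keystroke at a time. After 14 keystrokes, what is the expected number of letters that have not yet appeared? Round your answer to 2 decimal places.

For each letter, P(unseen after 14) = (5/6)^14 = 0.078.
By linearity of expectation, E[unseen] = 6·(5/6)^14 = 0.467.

0.47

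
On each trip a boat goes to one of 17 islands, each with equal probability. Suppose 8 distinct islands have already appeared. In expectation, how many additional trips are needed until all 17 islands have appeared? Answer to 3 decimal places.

From k distinct to k+1 distinct takes on average 17/(17-k) trips.
Sum over k = 8,...,16: E = 17/9 + 17/8 + 17/7 + ... + 17/2 + 17/1 = 48.0925.

48.092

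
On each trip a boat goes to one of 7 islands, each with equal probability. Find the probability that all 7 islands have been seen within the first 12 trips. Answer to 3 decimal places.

0.228

Let A_i be the event that island i is missing after 12 trips. By inclusion–exclusion on the A_i,
P(all seen) = Σ_{j=0}^{7} (-1)^j C(7,j)((7-j)/7)^12
= 1.0000 - 1.1009 + 0.3704 - 0.0424 + 0.0013 - 0.0000 + 0.0000 - 0.0000
= 0.2285.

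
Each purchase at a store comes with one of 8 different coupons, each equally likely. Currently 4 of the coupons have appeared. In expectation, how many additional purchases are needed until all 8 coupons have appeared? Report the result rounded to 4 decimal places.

The wait to go from k to k+1 distinct coupons is geometric with mean 8/(8-k).
Sum over k = 4,...,7: E = 8/4 + 8/3 + 8/2 + 8/1 = 16.66667.

16.6667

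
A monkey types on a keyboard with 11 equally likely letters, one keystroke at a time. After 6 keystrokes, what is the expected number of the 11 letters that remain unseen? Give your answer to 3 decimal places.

6.209

For each letter, P(unseen after 6) = (10/11)^6 = 0.5645.
By linearity of expectation, E[unseen] = 11·(10/11)^6 = 6.2092.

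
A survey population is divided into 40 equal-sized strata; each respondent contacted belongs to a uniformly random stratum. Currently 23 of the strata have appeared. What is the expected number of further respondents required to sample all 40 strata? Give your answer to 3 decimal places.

137.582

From k distinct to k+1 distinct takes on average 40/(40-k) respondents.
Sum over k = 23,...,39: E = 40/17 + 40/16 + 40/15 + ... + 40/2 + 40/1 = 137.5821.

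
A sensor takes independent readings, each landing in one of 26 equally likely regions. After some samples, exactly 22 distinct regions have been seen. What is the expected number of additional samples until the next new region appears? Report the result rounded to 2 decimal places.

Each sample yields a new region with probability (26-22)/26 = 4/26, so the wait is geometric with mean 26/4.
E = 26/4 = 6.500.

6.50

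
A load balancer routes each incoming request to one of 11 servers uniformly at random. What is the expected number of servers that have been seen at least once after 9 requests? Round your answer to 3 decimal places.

6.335

For each server, P(seen in 9 requests) = 1 - (10/11)^9 = 0.5759.
By linearity of expectation, E[distinct seen] = 11·(1 - (10/11)^9) = 6.3349.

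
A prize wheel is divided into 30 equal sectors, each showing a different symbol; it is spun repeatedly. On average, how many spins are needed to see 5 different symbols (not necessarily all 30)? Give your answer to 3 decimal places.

5.371

With k distinct symbols already seen, the next new one arrives after an expected 30/(30-k) spins.
Sum over k = 0,...,4: E = 30/30 + 30/29 + 30/28 + 30/27 + 30/26 = 5.3709.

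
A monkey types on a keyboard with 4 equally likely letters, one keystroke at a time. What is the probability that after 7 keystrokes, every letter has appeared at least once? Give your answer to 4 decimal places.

0.5127

By inclusion–exclusion over which letters are missing,
P(all seen) = Σ_{j=0}^{4} (-1)^j C(4,j)((4-j)/4)^7
= 1.00000 - 0.53394 + 0.04688 - 0.00024 + 0.00000
= 0.51270.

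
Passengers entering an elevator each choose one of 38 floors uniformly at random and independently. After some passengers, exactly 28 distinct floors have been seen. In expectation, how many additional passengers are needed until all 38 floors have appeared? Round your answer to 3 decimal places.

111.301

From k distinct to k+1 distinct takes on average 38/(38-k) passengers.
Sum over k = 28,...,37: E = 38/10 + 38/9 + 38/8 + ... + 38/2 + 38/1 = 111.3008.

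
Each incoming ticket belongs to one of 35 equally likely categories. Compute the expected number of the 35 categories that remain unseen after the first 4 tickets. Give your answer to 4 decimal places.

31.1682

For each category, P(unseen after 4) = (34/35)^4 = 0.89052.
By linearity of expectation, E[unseen] = 35·(34/35)^4 = 31.16819.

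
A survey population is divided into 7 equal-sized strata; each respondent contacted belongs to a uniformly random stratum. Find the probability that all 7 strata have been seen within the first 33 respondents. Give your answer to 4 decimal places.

0.9571

Let A_i be the event that stratum i is missing after 33 respondents. By inclusion–exclusion on the A_i,
P(all seen) = Σ_{j=0}^{7} (-1)^j C(7,j)((7-j)/7)^33
= 1.00000 - 0.04324 + 0.00032 - 0.00000 + 0.00000 - 0.00000 + 0.00000 - 0.00000
= 0.95708.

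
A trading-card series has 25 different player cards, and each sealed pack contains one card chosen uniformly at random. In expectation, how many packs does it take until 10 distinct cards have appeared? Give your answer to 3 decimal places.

Going from k to k+1 distinct takes a geometric number of packs with mean 25/(25-k).
Sum over k = 0,...,9: E = 25/25 + 25/24 + 25/23 + ... + 25/17 + 25/16 = 12.4432.

12.443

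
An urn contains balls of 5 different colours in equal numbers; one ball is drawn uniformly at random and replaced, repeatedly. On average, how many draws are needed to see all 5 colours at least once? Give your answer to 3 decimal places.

After k distinct colours have appeared, the next draw gives a new one with probability (5-k)/5, so the expected wait for the (k+1)-th is 5/(5-k).
E[T] = 5/5 + 5/4 + 5/3 + 5/2 + 5/1 = 5·H_{5}.
H_{5} = 2.2833, so E[T] = 11.4167.

11.417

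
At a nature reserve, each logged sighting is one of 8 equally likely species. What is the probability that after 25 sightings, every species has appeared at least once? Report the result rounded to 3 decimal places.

0.737

Let A_i be the event that species i is missing after 25 sightings. By inclusion–exclusion on the A_i,
P(all seen) = Σ_{j=0}^{8} (-1)^j C(8,j)((8-j)/8)^25
= 1.0000 - 0.2840 + 0.0211 - 0.0004 + 0.0000 - 0.0000 + 0.0000 - 0.0000 + 0.0000
= 0.7366.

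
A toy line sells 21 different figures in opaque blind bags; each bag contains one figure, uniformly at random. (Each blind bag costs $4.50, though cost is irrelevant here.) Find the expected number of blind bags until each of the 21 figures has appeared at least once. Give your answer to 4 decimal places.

Split into phases: going from k distinct to k+1 distinct takes on average 21/(21-k) blind bags.
E[T] = 21/21 + 21/20 + 21/19 + ... + 21/2 + 21/1 = 21·H_{21}.
H_{21} = 3.64536, so E[T] = 76.55253.

76.5525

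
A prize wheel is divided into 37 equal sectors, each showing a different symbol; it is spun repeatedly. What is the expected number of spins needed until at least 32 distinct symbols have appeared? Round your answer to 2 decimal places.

70.98

Going from k to k+1 distinct takes a geometric number of spins with mean 37/(37-k).
Sum over k = 0,...,31: E = 37/37 + 37/36 + 37/35 + ... + 37/7 + 37/6 = 70.975.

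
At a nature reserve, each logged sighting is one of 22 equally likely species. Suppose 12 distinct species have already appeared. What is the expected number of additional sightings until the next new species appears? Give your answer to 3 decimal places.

Each sighting yields a new species with probability (22-12)/22 = 10/22, so the wait is geometric with mean 22/10.
E = 22/10 = 2.2000.

2.200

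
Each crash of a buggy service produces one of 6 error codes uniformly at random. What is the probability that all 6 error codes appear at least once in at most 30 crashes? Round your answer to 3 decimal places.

Let A_i be the event that error code i is missing after 30 crashes. By inclusion–exclusion on the A_i,
P(all seen) = Σ_{j=0}^{6} (-1)^j C(6,j)((6-j)/6)^30
= 1.0000 - 0.0253 + 0.0001 - 0.0000 + 0.0000 - 0.0000 + 0.0000
= 0.9748.

0.975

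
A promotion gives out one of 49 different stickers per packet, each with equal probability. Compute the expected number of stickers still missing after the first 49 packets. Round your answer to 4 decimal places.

17.8406

For each sticker, P(unseen after 49) = (48/49)^49 = 0.36409.
By linearity of expectation, E[unseen] = 49·(48/49)^49 = 17.84057.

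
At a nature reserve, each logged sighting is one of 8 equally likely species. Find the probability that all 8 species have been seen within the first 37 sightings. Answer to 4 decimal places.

Let A_i be the event that species i is missing after 37 sightings. By inclusion–exclusion on the A_i,
P(all seen) = Σ_{j=0}^{8} (-1)^j C(8,j)((8-j)/8)^37
= 1.00000 - 0.05720 + 0.00067 - 0.00000 + 0.00000 - 0.00000 + 0.00000 - 0.00000 + 0.00000
= 0.94347.

0.9435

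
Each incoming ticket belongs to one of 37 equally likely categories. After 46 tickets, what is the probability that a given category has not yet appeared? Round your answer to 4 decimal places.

0.2836

Each ticket misses the fixed category with probability (37-1)/37 = 36/37, independently.
P(still missing after 46) = (36/37)^46 = 0.28355.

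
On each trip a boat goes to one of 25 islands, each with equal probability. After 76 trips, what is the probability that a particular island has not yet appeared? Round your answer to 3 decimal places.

On each trip the fixed island fails to appear with probability 24/25.
P(still missing after 76) = (24/25)^76 = 0.0449.

0.045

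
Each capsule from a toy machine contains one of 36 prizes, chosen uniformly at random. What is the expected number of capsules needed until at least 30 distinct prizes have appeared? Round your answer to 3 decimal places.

62.084

With k distinct prizes already seen, the next new one arrives after an expected 36/(36-k) capsules.
Sum over k = 0,...,29: E = 36/36 + 36/35 + 36/34 + ... + 36/8 + 36/7 = 62.0841.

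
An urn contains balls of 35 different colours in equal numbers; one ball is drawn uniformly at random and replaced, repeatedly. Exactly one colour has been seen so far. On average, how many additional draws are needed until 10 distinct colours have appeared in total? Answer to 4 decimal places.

10.5788

The wait to go from k to k+1 distinct colours is geometric with mean 35/(35-k).
Sum over k = 1,...,9: E = 35/34 + 35/33 + 35/32 + ... + 35/27 + 35/26 = 10.57881.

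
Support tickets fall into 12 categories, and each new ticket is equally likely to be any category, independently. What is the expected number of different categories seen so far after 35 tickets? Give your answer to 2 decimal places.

11.43

For each category, P(seen in 35 tickets) = 1 - (11/12)^35 = 0.952.
By linearity of expectation, E[distinct seen] = 12·(1 - (11/12)^35) = 11.429.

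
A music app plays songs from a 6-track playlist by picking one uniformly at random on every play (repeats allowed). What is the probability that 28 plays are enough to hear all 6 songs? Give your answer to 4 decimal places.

By inclusion–exclusion over which songs are missing,
P(all seen) = Σ_{j=0}^{6} (-1)^j C(6,j)((6-j)/6)^28
= 1.00000 - 0.03640 + 0.00018 - 0.00000 + 0.00000 - 0.00000 + 0.00000
= 0.96378.

0.9638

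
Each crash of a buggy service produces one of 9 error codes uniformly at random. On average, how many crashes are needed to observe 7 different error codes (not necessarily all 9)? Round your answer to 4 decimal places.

11.9607

With k distinct error codes already seen, the next new one arrives after an expected 9/(9-k) crashes.
Sum over k = 0,...,6: E = 9/9 + 9/8 + 9/7 + ... + 9/4 + 9/3 = 11.96071.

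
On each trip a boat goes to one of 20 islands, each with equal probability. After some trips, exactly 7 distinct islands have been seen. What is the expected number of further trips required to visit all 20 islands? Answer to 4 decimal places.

63.6027

From k distinct to k+1 distinct takes on average 20/(20-k) trips.
Sum over k = 7,...,19: E = 20/13 + 20/12 + 20/11 + ... + 20/2 + 20/1 = 63.60268.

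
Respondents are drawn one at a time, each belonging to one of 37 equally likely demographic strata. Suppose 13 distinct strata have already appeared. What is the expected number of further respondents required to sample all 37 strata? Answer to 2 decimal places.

139.71

The wait to go from k to k+1 distinct strata is geometric with mean 37/(37-k).
Sum over k = 13,...,36: E = 37/24 + 37/23 + 37/22 + ... + 37/2 + 37/1 = 139.710.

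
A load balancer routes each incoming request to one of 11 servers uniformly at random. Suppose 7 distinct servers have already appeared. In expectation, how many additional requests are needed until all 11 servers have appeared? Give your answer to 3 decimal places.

From k distinct to k+1 distinct takes on average 11/(11-k) requests.
Sum over k = 7,...,10: E = 11/4 + 11/3 + 11/2 + 11/1 = 22.9167.

22.917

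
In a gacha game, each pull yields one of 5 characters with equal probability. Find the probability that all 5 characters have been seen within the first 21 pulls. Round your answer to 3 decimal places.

0.954

Let A_i be the event that character i is missing after 21 pulls. By inclusion–exclusion on the A_i,
P(all seen) = Σ_{j=0}^{5} (-1)^j C(5,j)((5-j)/5)^21
= 1.0000 - 0.0461 + 0.0002 - 0.0000 + 0.0000 - 0.0000
= 0.9541.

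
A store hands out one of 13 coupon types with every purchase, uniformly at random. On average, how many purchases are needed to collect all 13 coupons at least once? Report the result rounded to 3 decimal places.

The wait to go from k to k+1 distinct coupons is geometric with mean 13/(13-k).
E[T] = 13/13 + 13/12 + 13/11 + ... + 13/2 + 13/1 = 13·H_{13}.
H_{13} = 3.1801, so E[T] = 41.3417.

41.342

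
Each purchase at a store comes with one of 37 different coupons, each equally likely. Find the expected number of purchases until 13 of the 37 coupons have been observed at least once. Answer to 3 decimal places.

15.748

Going from k to k+1 distinct takes a geometric number of purchases with mean 37/(37-k).
Sum over k = 0,...,12: E = 37/37 + 37/36 + 37/35 + ... + 37/26 + 37/25 = 15.7482.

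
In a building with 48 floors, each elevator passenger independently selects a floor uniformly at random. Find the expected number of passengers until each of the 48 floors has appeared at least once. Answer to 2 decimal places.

After k distinct floors have appeared, the next passenger gives a new one with probability (48-k)/48, so the expected wait for the (k+1)-th is 48/(48-k).
E[T] = 48/48 + 48/47 + 48/46 + ... + 48/2 + 48/1 = 48·H_{48}.
H_{48} = 4.459, so E[T] = 214.022.

214.02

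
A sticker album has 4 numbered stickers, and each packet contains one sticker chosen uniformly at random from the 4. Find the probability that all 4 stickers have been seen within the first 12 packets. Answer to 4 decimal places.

Let A_i be the event that sticker i is missing after 12 packets. By inclusion–exclusion on the A_i,
P(all seen) = Σ_{j=0}^{4} (-1)^j C(4,j)((4-j)/4)^12
= 1.00000 - 0.12671 + 0.00146 - 0.00000 + 0.00000
= 0.87476.

0.8748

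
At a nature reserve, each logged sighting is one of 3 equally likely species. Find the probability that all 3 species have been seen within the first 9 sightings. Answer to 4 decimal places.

By inclusion–exclusion over which species are missing,
P(all seen) = Σ_{j=0}^{3} (-1)^j C(3,j)((3-j)/3)^9
= 1.00000 - 0.07804 + 0.00015 - 0.00000
= 0.92212.

0.9221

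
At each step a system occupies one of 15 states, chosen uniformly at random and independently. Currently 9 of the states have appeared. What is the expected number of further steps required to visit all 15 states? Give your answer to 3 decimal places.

The wait to go from k to k+1 distinct states is geometric with mean 15/(15-k).
Sum over k = 9,...,14: E = 15/6 + 15/5 + 15/4 + 15/3 + 15/2 + 15/1 = 36.7500.

36.750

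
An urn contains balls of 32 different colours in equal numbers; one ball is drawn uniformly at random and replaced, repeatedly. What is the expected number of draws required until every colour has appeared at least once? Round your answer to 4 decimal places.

The wait to go from k to k+1 distinct colours is geometric with mean 32/(32-k).
E[T] = 32/32 + 32/31 + 32/30 + ... + 32/2 + 32/1 = 32·H_{32}.
H_{32} = 4.05850, so E[T] = 129.87185.

129.8718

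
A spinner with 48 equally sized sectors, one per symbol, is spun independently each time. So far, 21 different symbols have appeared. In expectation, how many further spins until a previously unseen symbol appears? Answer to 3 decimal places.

The number of spins until the next new symbol is geometric with success probability 27/48, so its mean is 48/27.
E = 48/27 = 1.7778.

1.778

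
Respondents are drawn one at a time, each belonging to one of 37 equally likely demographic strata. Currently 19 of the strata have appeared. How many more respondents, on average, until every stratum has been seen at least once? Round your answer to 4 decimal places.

129.3190

With k distinct strata already seen, the next new one takes an expected 37/(37-k) respondents.
Sum over k = 19,...,36: E = 37/18 + 37/17 + 37/16 + ... + 37/2 + 37/1 = 129.31900.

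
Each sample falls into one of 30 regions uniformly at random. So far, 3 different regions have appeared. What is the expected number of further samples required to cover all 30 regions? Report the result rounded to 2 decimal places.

116.74

From k distinct to k+1 distinct takes on average 30/(30-k) samples.
Sum over k = 3,...,29: E = 30/27 + 30/26 + 30/25 + ... + 30/2 + 30/1 = 116.744.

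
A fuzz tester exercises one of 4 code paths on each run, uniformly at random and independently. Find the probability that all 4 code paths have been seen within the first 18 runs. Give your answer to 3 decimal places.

Let A_i be the event that code path i is missing after 18 runs. By inclusion–exclusion on the A_i,
P(all seen) = Σ_{j=0}^{4} (-1)^j C(4,j)((4-j)/4)^18
= 1.0000 - 0.0226 + 0.0000 - 0.0000 + 0.0000
= 0.9775.

0.977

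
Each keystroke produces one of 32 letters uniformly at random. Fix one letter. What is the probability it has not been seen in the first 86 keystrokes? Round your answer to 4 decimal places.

Each keystroke misses the fixed letter with probability (32-1)/32 = 31/32, independently.
P(still missing after 86) = (31/32)^86 = 0.06519.

0.0652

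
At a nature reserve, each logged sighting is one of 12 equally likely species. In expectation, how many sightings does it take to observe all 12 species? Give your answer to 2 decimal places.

37.24

Split into phases: going from k distinct to k+1 distinct takes on average 12/(12-k) sightings.
E[T] = 12/12 + 12/11 + 12/10 + ... + 12/2 + 12/1 = 12·H_{12}.
H_{12} = 3.103, so E[T] = 37.239.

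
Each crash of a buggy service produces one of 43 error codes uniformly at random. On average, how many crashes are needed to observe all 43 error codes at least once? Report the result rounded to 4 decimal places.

187.0499

After k distinct error codes have appeared, the next crash gives a new one with probability (43-k)/43, so the expected wait for the (k+1)-th is 43/(43-k).
E[T] = 43/43 + 43/42 + 43/41 + ... + 43/2 + 43/1 = 43·H_{43}.
H_{43} = 4.35000, so E[T] = 187.04994.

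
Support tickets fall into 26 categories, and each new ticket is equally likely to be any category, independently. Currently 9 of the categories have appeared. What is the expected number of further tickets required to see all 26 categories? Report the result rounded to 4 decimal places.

89.4284

From k distinct to k+1 distinct takes on average 26/(26-k) tickets.
Sum over k = 9,...,25: E = 26/17 + 26/16 + 26/15 + ... + 26/2 + 26/1 = 89.42837.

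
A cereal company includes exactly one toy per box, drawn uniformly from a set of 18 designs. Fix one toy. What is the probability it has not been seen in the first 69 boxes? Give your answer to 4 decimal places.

0.0194

On each box the fixed toy fails to appear with probability 17/18.
P(still missing after 69) = (17/18)^69 = 0.01937.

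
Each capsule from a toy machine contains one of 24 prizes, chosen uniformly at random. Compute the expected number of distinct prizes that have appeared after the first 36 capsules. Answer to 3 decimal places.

For each prize, P(seen in 36 capsules) = 1 - (23/24)^36 = 0.7839.
By linearity of expectation, E[distinct seen] = 24·(1 - (23/24)^36) = 18.8143.

18.814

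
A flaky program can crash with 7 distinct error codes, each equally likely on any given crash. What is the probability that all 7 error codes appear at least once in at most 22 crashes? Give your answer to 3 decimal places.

0.777

Let A_i be the event that error code i is missing after 22 crashes. By inclusion–exclusion on the A_i,
P(all seen) = Σ_{j=0}^{7} (-1)^j C(7,j)((7-j)/7)^22
= 1.0000 - 0.2357 + 0.0128 - 0.0002 + 0.0000 - 0.0000 + 0.0000 - 0.0000
= 0.7770.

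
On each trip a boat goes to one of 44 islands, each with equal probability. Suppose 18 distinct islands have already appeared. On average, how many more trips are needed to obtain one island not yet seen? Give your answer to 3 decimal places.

1.692

Each trip yields a new island with probability (44-18)/44 = 26/44, so the wait is geometric with mean 44/26.
E = 44/26 = 1.6923.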